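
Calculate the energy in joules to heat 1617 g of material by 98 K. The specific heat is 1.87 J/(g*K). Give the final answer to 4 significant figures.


Q = m * cp * dT
Q = 1617 * 1.87 * 98
Q = 296300 J


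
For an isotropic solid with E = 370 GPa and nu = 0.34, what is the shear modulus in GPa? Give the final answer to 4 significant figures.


G = E / (2*(1+nu))
G = 370 / (2*(1+0.34))
G = 138.1 GPa


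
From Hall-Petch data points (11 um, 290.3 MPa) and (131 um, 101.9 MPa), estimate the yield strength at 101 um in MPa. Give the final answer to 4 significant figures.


sigma_y = sigma0 + k / sqrt(d)
1/sqrt(d1) = 1/sqrt(1.1e-05) = 301.511;  1/sqrt(d2) = 87.3704
k = (sigma1 - sigma2) / (1/sqrt(d1) - 1/sqrt(d2)) = (290.3 - 101.9) / (301.511 - 87.3704) = 0.879794 MPa*m^0.5
sigma0 = sigma1 - k/sqrt(d1) = 290.3 - 0.879794*301.511 = 25.032 MPa
sigma_y(d3) = 25.032 + 0.879794 / sqrt(1.01e-04) = 112.6 MPa


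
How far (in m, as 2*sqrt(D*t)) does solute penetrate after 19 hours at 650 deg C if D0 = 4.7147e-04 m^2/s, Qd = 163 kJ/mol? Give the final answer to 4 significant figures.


Step 1: D = D0 * exp(-Qd/(R*T))
T = 923.15 K
D = 4.7147e-04 * exp(-163e3 / (8.314 * 923.15)) = 2.81893e-13 m^2/s
Step 2: L = 2*sqrt(D*t)
t = 19 h = 68400 s
L = 2*sqrt(2.81893e-13 * 68400) = 2.777e-04 m


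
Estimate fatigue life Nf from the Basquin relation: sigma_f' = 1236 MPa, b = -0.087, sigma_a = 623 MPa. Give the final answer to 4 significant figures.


sigma_a = sigma_f' * (2*Nf)^b
2*Nf = (sigma_a / sigma_f')^(1/b)
2*Nf = (623 / 1236)^(1/-0.087)
2*Nf = 2629.6
Nf = 1315 cycles


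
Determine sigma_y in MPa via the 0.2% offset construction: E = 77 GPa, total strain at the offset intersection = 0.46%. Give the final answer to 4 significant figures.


Offset strain = 0.002
Elastic strain at yield = total_strain - offset = 4.6e-03 - 0.002 = 2.6e-03
sigma_y = E * elastic_strain = 77000 * 2.6e-03
sigma_y = 200.2 MPa


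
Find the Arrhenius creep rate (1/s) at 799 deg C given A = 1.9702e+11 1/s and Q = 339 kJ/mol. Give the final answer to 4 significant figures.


rate = A * exp(-Q / (R*T))
T = 799 + 273.15 = 1072.15 K
rate = 1.9702e+11 * exp(-339e3 / (8.314 * 1072.15))
rate = 5.998e-06 1/s


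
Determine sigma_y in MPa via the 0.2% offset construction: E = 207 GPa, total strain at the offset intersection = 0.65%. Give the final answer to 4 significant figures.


Offset strain = 0.002
Elastic strain at yield = total_strain - offset = 6.5e-03 - 0.002 = 4.5e-03
sigma_y = E * elastic_strain = 207000 * 4.5e-03
sigma_y = 931.5 MPa


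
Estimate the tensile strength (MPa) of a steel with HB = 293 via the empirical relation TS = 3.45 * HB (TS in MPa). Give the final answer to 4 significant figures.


TS (MPa) = 3.45 * HB
TS = 3.45 * 293
TS = 1011 MPa


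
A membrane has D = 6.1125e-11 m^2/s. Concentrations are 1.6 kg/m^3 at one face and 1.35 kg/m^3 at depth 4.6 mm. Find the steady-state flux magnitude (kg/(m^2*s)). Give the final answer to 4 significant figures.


J = -D * (dC/dx) = D * (C1 - C2) / dx
J = 6.1125e-11 * (1.6 - 1.35) / 4.6e-03
J = 3.322e-09 kg/(m^2*s)


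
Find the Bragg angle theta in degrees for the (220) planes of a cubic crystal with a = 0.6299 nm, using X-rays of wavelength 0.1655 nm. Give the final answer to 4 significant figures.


d = a / sqrt(h^2+k^2+l^2)
d = 0.6299 / sqrt(8) = 0.222703 nm
lambda = 2*d*sin(theta)  =>  sin(theta) = lambda / (2*d)
sin(theta) = 0.1655 / (2 * 0.222703) = 0.371571
theta = 21.81 deg


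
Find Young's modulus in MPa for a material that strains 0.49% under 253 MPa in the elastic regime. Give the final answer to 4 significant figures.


E = sigma / epsilon
epsilon = 0.49% = 4.9e-03
E = 253 / 4.9e-03
E = 51630 MPa


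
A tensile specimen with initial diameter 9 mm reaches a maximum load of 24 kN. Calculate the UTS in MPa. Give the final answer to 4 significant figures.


A0 = pi*(d/2)^2 = pi*(9/2)^2 = 63.6173 mm^2
UTS = F_max / A0 = 24*1000 / 63.6173
UTS = 377.3 MPa


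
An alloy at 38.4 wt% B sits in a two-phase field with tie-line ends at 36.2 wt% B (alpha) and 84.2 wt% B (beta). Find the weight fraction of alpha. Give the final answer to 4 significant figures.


f_alpha = (C_beta - C0) / (C_beta - C_alpha)
f_alpha = (84.2 - 38.4) / (84.2 - 36.2)
f_alpha = 0.9542


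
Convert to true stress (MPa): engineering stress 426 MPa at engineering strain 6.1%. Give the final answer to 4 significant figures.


sigma_true = sigma_eng * (1 + epsilon_eng)
sigma_true = 426 * (1 + 0.061)
sigma_true = 452 MPa


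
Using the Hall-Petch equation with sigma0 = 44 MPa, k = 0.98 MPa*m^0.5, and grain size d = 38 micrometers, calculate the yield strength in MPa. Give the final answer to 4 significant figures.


sigma_y = sigma0 + k / sqrt(d)
d = 38 um = 3.8e-05 m
sigma_y = 44 + 0.98 / sqrt(3.8e-05)
sigma_y = 203 MPa


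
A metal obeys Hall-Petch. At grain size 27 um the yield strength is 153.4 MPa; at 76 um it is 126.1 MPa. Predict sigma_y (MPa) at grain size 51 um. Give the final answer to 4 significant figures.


sigma_y = sigma0 + k / sqrt(d)
1/sqrt(d1) = 1/sqrt(2.7e-05) = 192.45;  1/sqrt(d2) = 114.708
k = (sigma1 - sigma2) / (1/sqrt(d1) - 1/sqrt(d2)) = (153.4 - 126.1) / (192.45 - 114.708) = 0.351161 MPa*m^0.5
sigma0 = sigma1 - k/sqrt(d1) = 153.4 - 0.351161*192.45 = 85.8191 MPa
sigma_y(d3) = 85.8191 + 0.351161 / sqrt(5.1e-05) = 135 MPa


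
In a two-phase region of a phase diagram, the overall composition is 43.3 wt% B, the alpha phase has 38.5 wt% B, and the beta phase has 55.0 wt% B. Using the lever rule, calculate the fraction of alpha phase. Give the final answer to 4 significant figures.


f_alpha = (C_beta - C0) / (C_beta - C_alpha)
f_alpha = (55.0 - 43.3) / (55.0 - 38.5)
f_alpha = 0.7091


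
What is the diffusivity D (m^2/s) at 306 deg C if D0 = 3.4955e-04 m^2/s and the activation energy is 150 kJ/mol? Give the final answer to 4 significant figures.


D = D0 * exp(-Qd / (R*T))
T = 579.15 K
D = 3.4955e-04 * exp(-150e3 / (8.314 * 579.15))
D = 1.033e-17 m^2/s


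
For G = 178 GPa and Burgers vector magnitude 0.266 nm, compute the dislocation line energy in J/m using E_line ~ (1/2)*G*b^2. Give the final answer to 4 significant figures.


E = G*b^2/2
b = 0.266 nm = 2.66e-10 m
G = 178 GPa = 1.78e+11 Pa
E = 0.5 * 1.78e+11 * (2.66e-10)^2
E = 6.297e-09 J/m


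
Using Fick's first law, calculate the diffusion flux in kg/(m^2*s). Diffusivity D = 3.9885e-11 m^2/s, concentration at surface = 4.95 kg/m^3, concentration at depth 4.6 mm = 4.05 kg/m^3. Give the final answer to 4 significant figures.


J = -D * (dC/dx) = D * (C1 - C2) / dx
J = 3.9885e-11 * (4.95 - 4.05) / 4.6e-03
J = 7.804e-09 kg/(m^2*s)


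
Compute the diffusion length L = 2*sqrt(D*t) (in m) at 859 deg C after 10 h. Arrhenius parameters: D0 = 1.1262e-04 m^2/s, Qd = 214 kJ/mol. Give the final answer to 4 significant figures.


Step 1: D = D0 * exp(-Qd/(R*T))
T = 1132.15 K
D = 1.1262e-04 * exp(-214e3 / (8.314 * 1132.15)) = 1.50599e-14 m^2/s
Step 2: L = 2*sqrt(D*t)
t = 10 h = 36000 s
L = 2*sqrt(1.50599e-14 * 36000) = 4.657e-05 m


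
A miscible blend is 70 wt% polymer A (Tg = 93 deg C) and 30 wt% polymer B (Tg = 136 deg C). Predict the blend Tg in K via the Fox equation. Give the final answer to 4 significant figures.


1/Tg = w1/Tg1 + w2/Tg2 (in Kelvin)
Tg1 = 366.15 K, Tg2 = 409.15 K
1/Tg = 0.7/366.15 + 0.3/409.15
Tg = 378.1 K


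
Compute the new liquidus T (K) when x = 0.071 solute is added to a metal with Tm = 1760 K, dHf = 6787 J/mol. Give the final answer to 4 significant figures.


dT = R*Tm^2*x / dHf
dT = 8.314 * 1760^2 * 0.071 / 6787
dT = 269.411 K
T_new = 1760 - 269.411 = 1491 K


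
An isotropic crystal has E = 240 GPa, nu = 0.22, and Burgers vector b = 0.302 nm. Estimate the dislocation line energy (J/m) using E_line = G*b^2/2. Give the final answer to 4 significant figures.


Step 1: G = E / (2*(1+nu))
G = 240 / (2*(1+0.22)) = 98.3607 GPa = 9.83607e+10 Pa
Step 2: E_line = G*b^2/2
b = 0.302 nm = 3.02e-10 m
E_line = 0.5 * 9.83607e+10 * (3.02e-10)^2 = 4.485e-09 J/m


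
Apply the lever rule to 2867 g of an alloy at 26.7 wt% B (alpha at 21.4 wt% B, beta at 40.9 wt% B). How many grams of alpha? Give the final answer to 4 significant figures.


f_alpha = (C_beta - C0) / (C_beta - C_alpha)
f_alpha = (40.9 - 26.7) / (40.9 - 21.4) = 0.728205
m_alpha = f_alpha * m_total = 0.728205 * 2867 = 2088 g


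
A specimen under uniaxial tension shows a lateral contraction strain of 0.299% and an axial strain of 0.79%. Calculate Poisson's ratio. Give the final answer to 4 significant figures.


nu = -epsilon_lat / epsilon_axial
Lateral strain is contraction (negative), so using magnitudes:
nu = 0.299 / 0.79
nu = 0.3785


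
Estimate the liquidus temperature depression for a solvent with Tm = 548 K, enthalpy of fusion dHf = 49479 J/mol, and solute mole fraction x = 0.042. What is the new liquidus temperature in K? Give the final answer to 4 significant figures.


dT = R*Tm^2*x / dHf
dT = 8.314 * 548^2 * 0.042 / 49479
dT = 2.11933 K
T_new = 548 - 2.11933 = 545.9 K


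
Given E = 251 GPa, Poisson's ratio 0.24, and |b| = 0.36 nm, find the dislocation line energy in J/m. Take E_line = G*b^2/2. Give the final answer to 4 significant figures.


Step 1: G = E / (2*(1+nu))
G = 251 / (2*(1+0.24)) = 101.21 GPa = 1.0121e+11 Pa
Step 2: E_line = G*b^2/2
b = 0.36 nm = 3.6e-10 m
E_line = 0.5 * 1.0121e+11 * (3.6e-10)^2 = 6.558e-09 J/m


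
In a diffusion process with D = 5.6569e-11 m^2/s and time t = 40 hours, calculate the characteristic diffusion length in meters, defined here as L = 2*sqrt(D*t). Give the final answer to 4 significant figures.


t = 40 hr = 144000 s
Diffusion length = 2*sqrt(D*t)
= 2*sqrt(5.6569e-11 * 144000)
= 5.708e-03 m


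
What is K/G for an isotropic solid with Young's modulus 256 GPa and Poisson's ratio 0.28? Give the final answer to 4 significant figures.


G = E / (2*(1+nu))
G = 256 / (2*(1+0.28)) = 100 GPa
K = E / (3*(1-2*nu))
K = 256 / (3*(1-2*0.28)) = 193.939 GPa
K/G = 193.939 / 100 = 1.939


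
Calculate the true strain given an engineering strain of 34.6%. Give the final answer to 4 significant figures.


epsilon_true = ln(1 + epsilon_eng)
epsilon_true = ln(1 + 0.346)
epsilon_true = 0.2971


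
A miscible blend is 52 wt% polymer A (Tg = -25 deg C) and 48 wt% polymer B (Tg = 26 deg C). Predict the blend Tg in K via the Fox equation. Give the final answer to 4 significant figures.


1/Tg = w1/Tg1 + w2/Tg2 (in Kelvin)
Tg1 = 248.15 K, Tg2 = 299.15 K
1/Tg = 0.52/248.15 + 0.48/299.15
Tg = 270.3 K


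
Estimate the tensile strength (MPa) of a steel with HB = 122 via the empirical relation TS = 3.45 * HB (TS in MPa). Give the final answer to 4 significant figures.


TS (MPa) = 3.45 * HB
TS = 3.45 * 122
TS = 420.9 MPa


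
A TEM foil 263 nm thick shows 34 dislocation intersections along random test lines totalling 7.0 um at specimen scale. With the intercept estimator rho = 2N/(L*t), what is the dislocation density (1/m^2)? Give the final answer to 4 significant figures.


rho = 2N / (L * t)
L = 7.0 um = 7e-06 m, t = 263 nm = 2.63e-07 m
rho = 2 * 34 / (7e-06 * 2.63e-07)
rho = 3.694e+13 1/m^2


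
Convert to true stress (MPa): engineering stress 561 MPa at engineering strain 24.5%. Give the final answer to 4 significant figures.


sigma_true = sigma_eng * (1 + epsilon_eng)
sigma_true = 561 * (1 + 0.245)
sigma_true = 698.4 MPa


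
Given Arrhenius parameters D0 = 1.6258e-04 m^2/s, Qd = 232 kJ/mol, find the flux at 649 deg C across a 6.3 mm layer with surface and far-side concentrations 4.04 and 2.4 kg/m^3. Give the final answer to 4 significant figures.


Step 1: D = D0 * exp(-Qd/(R*T))
T = 649 + 273.15 = 922.15 K
D = 1.6258e-04 * exp(-232e3 / (8.314 * 922.15)) = 1.17244e-17 m^2/s
Step 2: J = D * (C1 - C2) / dx
J = 1.17244e-17 * (4.04 - 2.4) / 6.3e-03
J = 3.052e-15 kg/(m^2*s)


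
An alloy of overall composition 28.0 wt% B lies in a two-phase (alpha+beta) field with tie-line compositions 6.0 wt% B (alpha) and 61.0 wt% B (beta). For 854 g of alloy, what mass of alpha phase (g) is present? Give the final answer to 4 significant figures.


f_alpha = (C_beta - C0) / (C_beta - C_alpha)
f_alpha = (61.0 - 28.0) / (61.0 - 6.0) = 0.6
m_alpha = f_alpha * m_total = 0.6 * 854 = 512.4 g


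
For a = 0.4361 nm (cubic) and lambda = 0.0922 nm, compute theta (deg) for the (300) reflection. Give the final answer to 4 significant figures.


d = a / sqrt(h^2+k^2+l^2)
d = 0.4361 / sqrt(9) = 0.145367 nm
lambda = 2*d*sin(theta)  =>  sin(theta) = lambda / (2*d)
sin(theta) = 0.0922 / (2 * 0.145367) = 0.317129
theta = 18.49 deg


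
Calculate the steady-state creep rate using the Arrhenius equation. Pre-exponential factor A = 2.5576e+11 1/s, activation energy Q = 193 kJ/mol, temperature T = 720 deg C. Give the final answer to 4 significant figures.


rate = A * exp(-Q / (R*T))
T = 720 + 273.15 = 993.15 K
rate = 2.5576e+11 * exp(-193e3 / (8.314 * 993.15))
rate = 18.06 1/s


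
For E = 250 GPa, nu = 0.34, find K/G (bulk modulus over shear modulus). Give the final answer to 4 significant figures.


G = E / (2*(1+nu))
G = 250 / (2*(1+0.34)) = 93.2836 GPa
K = E / (3*(1-2*nu))
K = 250 / (3*(1-2*0.34)) = 260.417 GPa
K/G = 260.417 / 93.2836 = 2.792


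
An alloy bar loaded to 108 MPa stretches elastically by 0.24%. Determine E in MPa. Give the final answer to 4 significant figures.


E = sigma / epsilon
epsilon = 0.24% = 2.4e-03
E = 108 / 2.4e-03
E = 45000 MPa


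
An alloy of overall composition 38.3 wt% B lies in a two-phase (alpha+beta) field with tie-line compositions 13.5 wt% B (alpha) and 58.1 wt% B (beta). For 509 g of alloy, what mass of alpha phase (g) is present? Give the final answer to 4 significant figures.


f_alpha = (C_beta - C0) / (C_beta - C_alpha)
f_alpha = (58.1 - 38.3) / (58.1 - 13.5) = 0.443946
m_alpha = f_alpha * m_total = 0.443946 * 509 = 226 g


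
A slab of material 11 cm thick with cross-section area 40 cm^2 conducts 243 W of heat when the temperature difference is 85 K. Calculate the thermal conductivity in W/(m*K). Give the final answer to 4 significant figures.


k = Q*L / (A*dT)
L = 0.11 m, A = 4e-03 m^2
k = 243 * 0.11 / (4e-03 * 85)
k = 78.62 W/(m*K)


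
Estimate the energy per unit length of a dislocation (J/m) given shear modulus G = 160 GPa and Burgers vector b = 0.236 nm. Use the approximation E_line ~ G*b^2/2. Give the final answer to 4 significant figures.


E = G*b^2/2
b = 0.236 nm = 2.36e-10 m
G = 160 GPa = 1.6e+11 Pa
E = 0.5 * 1.6e+11 * (2.36e-10)^2
E = 4.456e-09 J/m


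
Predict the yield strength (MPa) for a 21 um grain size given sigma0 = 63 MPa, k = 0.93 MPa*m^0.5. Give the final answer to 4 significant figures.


sigma_y = sigma0 + k / sqrt(d)
d = 21 um = 2.1e-05 m
sigma_y = 63 + 0.93 / sqrt(2.1e-05)
sigma_y = 265.9 MPa


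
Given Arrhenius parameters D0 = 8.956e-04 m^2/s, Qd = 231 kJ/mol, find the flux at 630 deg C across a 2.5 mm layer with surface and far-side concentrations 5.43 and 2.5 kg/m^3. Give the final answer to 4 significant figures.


Step 1: D = D0 * exp(-Qd/(R*T))
T = 630 + 273.15 = 903.15 K
D = 8.956e-04 * exp(-231e3 / (8.314 * 903.15)) = 3.90392e-17 m^2/s
Step 2: J = D * (C1 - C2) / dx
J = 3.90392e-17 * (5.43 - 2.5) / 2.5e-03
J = 4.575e-14 kg/(m^2*s)


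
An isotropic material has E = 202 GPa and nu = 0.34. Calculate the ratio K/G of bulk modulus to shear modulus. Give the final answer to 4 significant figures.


G = E / (2*(1+nu))
G = 202 / (2*(1+0.34)) = 75.3731 GPa
K = E / (3*(1-2*nu))
K = 202 / (3*(1-2*0.34)) = 210.417 GPa
K/G = 210.417 / 75.3731 = 2.792


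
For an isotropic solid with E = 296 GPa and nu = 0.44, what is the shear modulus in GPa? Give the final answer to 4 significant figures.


G = E / (2*(1+nu))
G = 296 / (2*(1+0.44))
G = 102.8 GPa


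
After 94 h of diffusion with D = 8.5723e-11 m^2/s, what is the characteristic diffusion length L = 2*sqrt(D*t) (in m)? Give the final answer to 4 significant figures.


t = 94 hr = 338400 s
Diffusion length = 2*sqrt(D*t)
= 2*sqrt(8.5723e-11 * 338400)
= 0.01077 m


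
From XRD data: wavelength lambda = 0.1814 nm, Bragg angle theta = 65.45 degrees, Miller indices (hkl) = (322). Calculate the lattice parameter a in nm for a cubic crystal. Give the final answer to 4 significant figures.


d = lambda / (2*sin(theta))
d = 0.1814 / (2*sin(65.45 deg))
d = 0.0997143 nm
a = d * sqrt(h^2+k^2+l^2) = 0.0997143 * sqrt(17)
a = 0.4111 nm


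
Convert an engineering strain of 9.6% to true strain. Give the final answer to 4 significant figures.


epsilon_true = ln(1 + epsilon_eng)
epsilon_true = ln(1 + 0.096)
epsilon_true = 0.09167


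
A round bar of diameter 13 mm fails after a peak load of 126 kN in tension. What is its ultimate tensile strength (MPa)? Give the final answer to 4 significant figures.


A0 = pi*(d/2)^2 = pi*(13/2)^2 = 132.732 mm^2
UTS = F_max / A0 = 126*1000 / 132.732
UTS = 949.3 MPa


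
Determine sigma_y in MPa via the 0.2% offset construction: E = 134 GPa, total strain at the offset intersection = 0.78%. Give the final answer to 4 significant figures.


Offset strain = 0.002
Elastic strain at yield = total_strain - offset = 7.8e-03 - 0.002 = 5.8e-03
sigma_y = E * elastic_strain = 134000 * 5.8e-03
sigma_y = 777.2 MPa


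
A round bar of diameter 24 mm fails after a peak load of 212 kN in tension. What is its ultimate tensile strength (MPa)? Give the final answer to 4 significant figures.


A0 = pi*(d/2)^2 = pi*(24/2)^2 = 452.389 mm^2
UTS = F_max / A0 = 212*1000 / 452.389
UTS = 468.6 MPa


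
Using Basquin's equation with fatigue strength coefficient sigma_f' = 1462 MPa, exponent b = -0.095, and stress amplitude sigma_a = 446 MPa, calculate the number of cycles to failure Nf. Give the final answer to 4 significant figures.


sigma_a = sigma_f' * (2*Nf)^b
2*Nf = (sigma_a / sigma_f')^(1/b)
2*Nf = (446 / 1462)^(1/-0.095)
2*Nf = 267609
Nf = 133800 cycles


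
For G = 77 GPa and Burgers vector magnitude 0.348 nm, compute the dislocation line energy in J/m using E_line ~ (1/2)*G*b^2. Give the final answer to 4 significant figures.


E = G*b^2/2
b = 0.348 nm = 3.48e-10 m
G = 77 GPa = 7.7e+10 Pa
E = 0.5 * 7.7e+10 * (3.48e-10)^2
E = 4.663e-09 J/m


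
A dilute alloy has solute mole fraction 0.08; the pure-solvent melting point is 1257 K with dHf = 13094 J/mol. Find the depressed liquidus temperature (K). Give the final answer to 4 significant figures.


dT = R*Tm^2*x / dHf
dT = 8.314 * 1257^2 * 0.08 / 13094
dT = 80.2598 K
T_new = 1257 - 80.2598 = 1177 K


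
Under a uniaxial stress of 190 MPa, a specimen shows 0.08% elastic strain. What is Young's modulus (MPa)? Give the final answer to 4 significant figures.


E = sigma / epsilon
epsilon = 0.08% = 8e-04
E = 190 / 8e-04
E = 237500 MPa


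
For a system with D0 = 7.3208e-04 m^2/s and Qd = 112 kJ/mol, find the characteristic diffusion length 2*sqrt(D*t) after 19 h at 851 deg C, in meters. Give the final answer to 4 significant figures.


Step 1: D = D0 * exp(-Qd/(R*T))
T = 1124.15 K
D = 7.3208e-04 * exp(-112e3 / (8.314 * 1124.15)) = 4.57288e-09 m^2/s
Step 2: L = 2*sqrt(D*t)
t = 19 h = 68400 s
L = 2*sqrt(4.57288e-09 * 68400) = 0.03537 m


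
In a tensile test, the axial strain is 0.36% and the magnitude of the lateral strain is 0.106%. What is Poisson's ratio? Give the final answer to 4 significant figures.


nu = -epsilon_lat / epsilon_axial
Lateral strain is contraction (negative), so using magnitudes:
nu = 0.106 / 0.36
nu = 0.2944


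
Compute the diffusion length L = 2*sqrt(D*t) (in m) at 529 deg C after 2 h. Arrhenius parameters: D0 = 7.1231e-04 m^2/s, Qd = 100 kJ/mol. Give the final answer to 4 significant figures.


Step 1: D = D0 * exp(-Qd/(R*T))
T = 802.15 K
D = 7.1231e-04 * exp(-100e3 / (8.314 * 802.15)) = 2.19081e-10 m^2/s
Step 2: L = 2*sqrt(D*t)
t = 2 h = 7200 s
L = 2*sqrt(2.19081e-10 * 7200) = 2.512e-03 m


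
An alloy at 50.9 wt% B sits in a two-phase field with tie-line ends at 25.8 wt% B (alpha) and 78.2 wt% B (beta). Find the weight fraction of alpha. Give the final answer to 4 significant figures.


f_alpha = (C_beta - C0) / (C_beta - C_alpha)
f_alpha = (78.2 - 50.9) / (78.2 - 25.8)
f_alpha = 0.521


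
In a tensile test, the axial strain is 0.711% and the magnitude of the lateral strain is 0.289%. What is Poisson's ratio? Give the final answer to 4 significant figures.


nu = -epsilon_lat / epsilon_axial
Lateral strain is contraction (negative), so using magnitudes:
nu = 0.289 / 0.711
nu = 0.4065


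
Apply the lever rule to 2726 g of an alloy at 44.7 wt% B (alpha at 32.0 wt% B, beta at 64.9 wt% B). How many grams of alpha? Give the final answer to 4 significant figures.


f_alpha = (C_beta - C0) / (C_beta - C_alpha)
f_alpha = (64.9 - 44.7) / (64.9 - 32.0) = 0.613982
m_alpha = f_alpha * m_total = 0.613982 * 2726 = 1674 g


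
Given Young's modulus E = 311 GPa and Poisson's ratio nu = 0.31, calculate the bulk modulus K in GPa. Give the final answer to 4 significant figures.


K = E / (3*(1-2*nu))
K = 311 / (3*(1-2*0.31))
K = 272.8 GPa


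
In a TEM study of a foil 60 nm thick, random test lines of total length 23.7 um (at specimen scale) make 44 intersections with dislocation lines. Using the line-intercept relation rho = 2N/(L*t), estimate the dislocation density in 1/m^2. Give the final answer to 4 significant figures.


rho = 2N / (L * t)
L = 23.7 um = 2.37e-05 m, t = 60 nm = 6e-08 m
rho = 2 * 44 / (2.37e-05 * 6e-08)
rho = 6.188e+13 1/m^2


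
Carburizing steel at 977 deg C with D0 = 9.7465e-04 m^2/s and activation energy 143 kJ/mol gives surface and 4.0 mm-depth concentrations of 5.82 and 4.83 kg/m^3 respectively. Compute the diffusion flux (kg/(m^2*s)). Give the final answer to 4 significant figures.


Step 1: D = D0 * exp(-Qd/(R*T))
T = 977 + 273.15 = 1250.15 K
D = 9.7465e-04 * exp(-143e3 / (8.314 * 1250.15)) = 1.03207e-09 m^2/s
Step 2: J = D * (C1 - C2) / dx
J = 1.03207e-09 * (5.82 - 4.83) / 4e-03
J = 2.554e-07 kg/(m^2*s)


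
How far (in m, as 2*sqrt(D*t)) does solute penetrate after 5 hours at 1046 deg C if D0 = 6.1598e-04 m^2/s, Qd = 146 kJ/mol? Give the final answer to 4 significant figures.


Step 1: D = D0 * exp(-Qd/(R*T))
T = 1319.15 K
D = 6.1598e-04 * exp(-146e3 / (8.314 * 1319.15)) = 1.01898e-09 m^2/s
Step 2: L = 2*sqrt(D*t)
t = 5 h = 18000 s
L = 2*sqrt(1.01898e-09 * 18000) = 8.565e-03 m


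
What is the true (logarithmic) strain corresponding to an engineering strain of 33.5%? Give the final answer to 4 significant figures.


epsilon_true = ln(1 + epsilon_eng)
epsilon_true = ln(1 + 0.335)
epsilon_true = 0.2889


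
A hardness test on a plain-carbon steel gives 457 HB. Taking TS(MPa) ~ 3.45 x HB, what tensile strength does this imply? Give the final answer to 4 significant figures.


TS (MPa) = 3.45 * HB
TS = 3.45 * 457
TS = 1577 MPa


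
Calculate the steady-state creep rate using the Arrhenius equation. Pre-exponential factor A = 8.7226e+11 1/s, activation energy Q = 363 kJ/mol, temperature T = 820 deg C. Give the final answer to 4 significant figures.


rate = A * exp(-Q / (R*T))
T = 820 + 273.15 = 1093.15 K
rate = 8.7226e+11 * exp(-363e3 / (8.314 * 1093.15))
rate = 3.932e-06 1/s


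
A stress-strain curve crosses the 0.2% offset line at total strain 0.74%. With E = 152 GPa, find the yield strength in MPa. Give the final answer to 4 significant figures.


Offset strain = 0.002
Elastic strain at yield = total_strain - offset = 7.4e-03 - 0.002 = 5.4e-03
sigma_y = E * elastic_strain = 152000 * 5.4e-03
sigma_y = 820.8 MPa


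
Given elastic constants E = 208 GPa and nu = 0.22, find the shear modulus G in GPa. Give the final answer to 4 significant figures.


G = E / (2*(1+nu))
G = 208 / (2*(1+0.22))
G = 85.25 GPa


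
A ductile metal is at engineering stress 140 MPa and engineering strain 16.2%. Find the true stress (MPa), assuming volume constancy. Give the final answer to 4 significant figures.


sigma_true = sigma_eng * (1 + epsilon_eng)
sigma_true = 140 * (1 + 0.162)
sigma_true = 162.7 MPa


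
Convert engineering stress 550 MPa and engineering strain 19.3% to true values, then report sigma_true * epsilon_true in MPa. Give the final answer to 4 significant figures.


sigma_true = sigma_eng * (1 + epsilon_eng)
sigma_true = 550 * (1 + 0.193) = 656.15 MPa
epsilon_true = ln(1 + epsilon_eng)
epsilon_true = ln(1 + 0.193) = 0.176471
sigma_true * epsilon_true = 656.15 * 0.176471 = 115.8 MPa


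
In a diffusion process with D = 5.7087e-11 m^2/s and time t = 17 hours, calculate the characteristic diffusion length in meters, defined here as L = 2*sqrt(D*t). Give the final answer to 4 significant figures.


t = 17 hr = 61200 s
Diffusion length = 2*sqrt(D*t)
= 2*sqrt(5.7087e-11 * 61200)
= 3.738e-03 m


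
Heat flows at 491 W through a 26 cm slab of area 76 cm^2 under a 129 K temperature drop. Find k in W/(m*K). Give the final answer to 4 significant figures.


k = Q*L / (A*dT)
L = 0.26 m, A = 7.6e-03 m^2
k = 491 * 0.26 / (7.6e-03 * 129)
k = 130.2 W/(m*K)


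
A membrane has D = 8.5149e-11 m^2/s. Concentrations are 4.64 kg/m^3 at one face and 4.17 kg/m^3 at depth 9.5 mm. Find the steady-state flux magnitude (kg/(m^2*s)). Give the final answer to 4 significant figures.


J = -D * (dC/dx) = D * (C1 - C2) / dx
J = 8.5149e-11 * (4.64 - 4.17) / 9.5e-03
J = 4.213e-09 kg/(m^2*s)


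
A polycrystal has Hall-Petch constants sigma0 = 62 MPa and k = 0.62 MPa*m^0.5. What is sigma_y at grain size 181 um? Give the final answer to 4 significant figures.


sigma_y = sigma0 + k / sqrt(d)
d = 181 um = 1.81e-04 m
sigma_y = 62 + 0.62 / sqrt(1.81e-04)
sigma_y = 108.1 MPa


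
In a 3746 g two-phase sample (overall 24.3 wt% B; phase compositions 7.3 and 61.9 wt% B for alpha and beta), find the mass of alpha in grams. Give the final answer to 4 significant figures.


f_alpha = (C_beta - C0) / (C_beta - C_alpha)
f_alpha = (61.9 - 24.3) / (61.9 - 7.3) = 0.688645
m_alpha = f_alpha * m_total = 0.688645 * 3746 = 2580 g


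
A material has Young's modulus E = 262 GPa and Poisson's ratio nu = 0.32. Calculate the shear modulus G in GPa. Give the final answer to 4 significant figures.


G = E / (2*(1+nu))
G = 262 / (2*(1+0.32))
G = 99.24 GPa


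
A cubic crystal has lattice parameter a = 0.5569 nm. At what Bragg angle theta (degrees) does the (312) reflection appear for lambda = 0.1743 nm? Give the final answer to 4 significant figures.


d = a / sqrt(h^2+k^2+l^2)
d = 0.5569 / sqrt(14) = 0.148838 nm
lambda = 2*d*sin(theta)  =>  sin(theta) = lambda / (2*d)
sin(theta) = 0.1743 / (2 * 0.148838) = 0.585537
theta = 35.84 deg


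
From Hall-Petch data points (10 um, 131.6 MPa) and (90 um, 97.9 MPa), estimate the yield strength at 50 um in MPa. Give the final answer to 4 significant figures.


sigma_y = sigma0 + k / sqrt(d)
1/sqrt(d1) = 1/sqrt(1e-05) = 316.228;  1/sqrt(d2) = 105.409
k = (sigma1 - sigma2) / (1/sqrt(d1) - 1/sqrt(d2)) = (131.6 - 97.9) / (316.228 - 105.409) = 0.159853 MPa*m^0.5
sigma0 = sigma1 - k/sqrt(d1) = 131.6 - 0.159853*316.228 = 81.05 MPa
sigma_y(d3) = 81.05 + 0.159853 / sqrt(5e-05) = 103.7 MPa


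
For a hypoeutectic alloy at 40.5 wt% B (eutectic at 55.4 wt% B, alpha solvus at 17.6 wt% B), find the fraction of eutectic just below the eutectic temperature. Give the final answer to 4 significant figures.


f_primary = (C_e - C0) / (C_e - C_alpha_max)
f_primary = (55.4 - 40.5) / (55.4 - 17.6)
f_primary = 0.39418
f_eutectic = 1 - 0.39418 = 0.6058


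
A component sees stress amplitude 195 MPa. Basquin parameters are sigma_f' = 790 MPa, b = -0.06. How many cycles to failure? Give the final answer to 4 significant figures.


sigma_a = sigma_f' * (2*Nf)^b
2*Nf = (sigma_a / sigma_f')^(1/b)
2*Nf = (195 / 790)^(1/-0.06)
2*Nf = 1.33826e+10
Nf = 6.691e+09 cycles


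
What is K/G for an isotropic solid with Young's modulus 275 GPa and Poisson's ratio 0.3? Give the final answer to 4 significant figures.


G = E / (2*(1+nu))
G = 275 / (2*(1+0.3)) = 105.769 GPa
K = E / (3*(1-2*nu))
K = 275 / (3*(1-2*0.3)) = 229.167 GPa
K/G = 229.167 / 105.769 = 2.167


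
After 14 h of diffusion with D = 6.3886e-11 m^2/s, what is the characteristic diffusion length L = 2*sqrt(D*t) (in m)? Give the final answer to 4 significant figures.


t = 14 hr = 50400 s
Diffusion length = 2*sqrt(D*t)
= 2*sqrt(6.3886e-11 * 50400)
= 3.589e-03 m


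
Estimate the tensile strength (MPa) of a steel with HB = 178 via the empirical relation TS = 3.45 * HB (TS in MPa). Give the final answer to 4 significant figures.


TS (MPa) = 3.45 * HB
TS = 3.45 * 178
TS = 614.1 MPa


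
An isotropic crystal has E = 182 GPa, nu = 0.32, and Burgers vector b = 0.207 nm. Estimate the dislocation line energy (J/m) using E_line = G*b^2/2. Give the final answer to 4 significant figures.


Step 1: G = E / (2*(1+nu))
G = 182 / (2*(1+0.32)) = 68.9394 GPa = 6.89394e+10 Pa
Step 2: E_line = G*b^2/2
b = 0.207 nm = 2.07e-10 m
E_line = 0.5 * 6.89394e+10 * (2.07e-10)^2 = 1.477e-09 J/m


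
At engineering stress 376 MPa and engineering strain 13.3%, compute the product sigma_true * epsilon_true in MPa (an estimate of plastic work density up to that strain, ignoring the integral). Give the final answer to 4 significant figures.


sigma_true = sigma_eng * (1 + epsilon_eng)
sigma_true = 376 * (1 + 0.133) = 426.008 MPa
epsilon_true = ln(1 + epsilon_eng)
epsilon_true = ln(1 + 0.133) = 0.124869
sigma_true * epsilon_true = 426.008 * 0.124869 = 53.2 MPa


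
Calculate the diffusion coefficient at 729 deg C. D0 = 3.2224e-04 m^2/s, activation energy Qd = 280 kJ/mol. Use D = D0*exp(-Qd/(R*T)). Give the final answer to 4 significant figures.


D = D0 * exp(-Qd / (R*T))
T = 1002.15 K
D = 3.2224e-04 * exp(-280e3 / (8.314 * 1002.15))
D = 8.191e-19 m^2/s


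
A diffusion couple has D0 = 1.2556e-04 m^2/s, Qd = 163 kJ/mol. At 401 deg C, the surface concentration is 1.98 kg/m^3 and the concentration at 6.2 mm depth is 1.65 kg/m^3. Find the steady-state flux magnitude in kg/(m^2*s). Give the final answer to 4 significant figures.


Step 1: D = D0 * exp(-Qd/(R*T))
T = 401 + 273.15 = 674.15 K
D = 1.2556e-04 * exp(-163e3 / (8.314 * 674.15)) = 2.94302e-17 m^2/s
Step 2: J = D * (C1 - C2) / dx
J = 2.94302e-17 * (1.98 - 1.65) / 6.2e-03
J = 1.566e-15 kg/(m^2*s)


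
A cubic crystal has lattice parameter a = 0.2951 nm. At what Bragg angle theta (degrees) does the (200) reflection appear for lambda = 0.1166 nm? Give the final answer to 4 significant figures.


d = a / sqrt(h^2+k^2+l^2)
d = 0.2951 / sqrt(4) = 0.14755 nm
lambda = 2*d*sin(theta)  =>  sin(theta) = lambda / (2*d)
sin(theta) = 0.1166 / (2 * 0.14755) = 0.39512
theta = 23.27 deg


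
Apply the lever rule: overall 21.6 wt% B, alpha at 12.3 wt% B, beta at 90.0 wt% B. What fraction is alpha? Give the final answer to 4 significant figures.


f_alpha = (C_beta - C0) / (C_beta - C_alpha)
f_alpha = (90.0 - 21.6) / (90.0 - 12.3)
f_alpha = 0.8803


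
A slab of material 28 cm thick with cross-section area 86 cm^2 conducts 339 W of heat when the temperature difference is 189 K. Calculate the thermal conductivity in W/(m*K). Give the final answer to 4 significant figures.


k = Q*L / (A*dT)
L = 0.28 m, A = 8.6e-03 m^2
k = 339 * 0.28 / (8.6e-03 * 189)
k = 58.4 W/(m*K)


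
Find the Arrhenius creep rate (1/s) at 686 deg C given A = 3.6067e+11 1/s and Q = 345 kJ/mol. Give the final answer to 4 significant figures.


rate = A * exp(-Q / (R*T))
T = 686 + 273.15 = 959.15 K
rate = 3.6067e+11 * exp(-345e3 / (8.314 * 959.15))
rate = 5.861e-08 1/s


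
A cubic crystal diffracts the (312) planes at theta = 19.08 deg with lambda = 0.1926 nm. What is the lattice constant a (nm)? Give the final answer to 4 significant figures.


d = lambda / (2*sin(theta))
d = 0.1926 / (2*sin(19.08 deg))
d = 0.294596 nm
a = d * sqrt(h^2+k^2+l^2) = 0.294596 * sqrt(14)
a = 1.102 nm


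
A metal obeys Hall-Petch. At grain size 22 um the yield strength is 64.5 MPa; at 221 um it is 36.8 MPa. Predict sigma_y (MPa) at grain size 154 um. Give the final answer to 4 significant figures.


sigma_y = sigma0 + k / sqrt(d)
1/sqrt(d1) = 1/sqrt(2.2e-05) = 213.201;  1/sqrt(d2) = 67.2673
k = (sigma1 - sigma2) / (1/sqrt(d1) - 1/sqrt(d2)) = (64.5 - 36.8) / (213.201 - 67.2673) = 0.189813 MPa*m^0.5
sigma0 = sigma1 - k/sqrt(d1) = 64.5 - 0.189813*213.201 = 24.0318 MPa
sigma_y(d3) = 24.0318 + 0.189813 / sqrt(1.54e-04) = 39.33 MPa


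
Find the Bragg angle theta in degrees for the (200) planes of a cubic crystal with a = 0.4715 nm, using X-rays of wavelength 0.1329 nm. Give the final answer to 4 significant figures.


d = a / sqrt(h^2+k^2+l^2)
d = 0.4715 / sqrt(4) = 0.23575 nm
lambda = 2*d*sin(theta)  =>  sin(theta) = lambda / (2*d)
sin(theta) = 0.1329 / (2 * 0.23575) = 0.281866
theta = 16.37 deg


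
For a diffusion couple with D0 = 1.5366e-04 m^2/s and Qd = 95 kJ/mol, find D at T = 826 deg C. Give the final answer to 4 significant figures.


D = D0 * exp(-Qd / (R*T))
T = 1099.15 K
D = 1.5366e-04 * exp(-95e3 / (8.314 * 1099.15))
D = 4.696e-09 m^2/s


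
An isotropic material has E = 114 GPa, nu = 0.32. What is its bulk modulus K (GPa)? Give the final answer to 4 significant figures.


K = E / (3*(1-2*nu))
K = 114 / (3*(1-2*0.32))
K = 105.6 GPa


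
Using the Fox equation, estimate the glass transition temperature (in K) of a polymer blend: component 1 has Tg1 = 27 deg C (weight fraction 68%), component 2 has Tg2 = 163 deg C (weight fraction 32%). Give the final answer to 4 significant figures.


1/Tg = w1/Tg1 + w2/Tg2 (in Kelvin)
Tg1 = 300.15 K, Tg2 = 436.15 K
1/Tg = 0.68/300.15 + 0.32/436.15
Tg = 333.4 K


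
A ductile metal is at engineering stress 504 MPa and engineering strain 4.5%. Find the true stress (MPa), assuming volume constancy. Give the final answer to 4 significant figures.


sigma_true = sigma_eng * (1 + epsilon_eng)
sigma_true = 504 * (1 + 0.045)
sigma_true = 526.7 MPa


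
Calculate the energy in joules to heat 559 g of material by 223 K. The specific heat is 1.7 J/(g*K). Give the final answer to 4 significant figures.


Q = m * cp * dT
Q = 559 * 1.7 * 223
Q = 211900 J


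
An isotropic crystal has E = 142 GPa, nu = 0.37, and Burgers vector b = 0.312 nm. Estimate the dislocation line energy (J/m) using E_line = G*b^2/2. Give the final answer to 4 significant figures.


Step 1: G = E / (2*(1+nu))
G = 142 / (2*(1+0.37)) = 51.8248 GPa = 5.18248e+10 Pa
Step 2: E_line = G*b^2/2
b = 0.312 nm = 3.12e-10 m
E_line = 0.5 * 5.18248e+10 * (3.12e-10)^2 = 2.522e-09 J/m


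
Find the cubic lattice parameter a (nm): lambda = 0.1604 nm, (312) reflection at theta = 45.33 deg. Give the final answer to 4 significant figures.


d = lambda / (2*sin(theta))
d = 0.1604 / (2*sin(45.33 deg))
d = 0.112772 nm
a = d * sqrt(h^2+k^2+l^2) = 0.112772 * sqrt(14)
a = 0.422 nm


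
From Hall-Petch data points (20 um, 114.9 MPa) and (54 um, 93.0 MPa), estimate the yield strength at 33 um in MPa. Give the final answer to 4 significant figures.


sigma_y = sigma0 + k / sqrt(d)
1/sqrt(d1) = 1/sqrt(2e-05) = 223.607;  1/sqrt(d2) = 136.083
k = (sigma1 - sigma2) / (1/sqrt(d1) - 1/sqrt(d2)) = (114.9 - 93.0) / (223.607 - 136.083) = 0.250217 MPa*m^0.5
sigma0 = sigma1 - k/sqrt(d1) = 114.9 - 0.250217*223.607 = 58.9498 MPa
sigma_y(d3) = 58.9498 + 0.250217 / sqrt(3.3e-05) = 102.5 MPa


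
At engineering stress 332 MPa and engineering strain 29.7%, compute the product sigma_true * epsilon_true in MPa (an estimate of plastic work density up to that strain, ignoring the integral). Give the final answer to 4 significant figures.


sigma_true = sigma_eng * (1 + epsilon_eng)
sigma_true = 332 * (1 + 0.297) = 430.604 MPa
epsilon_true = ln(1 + epsilon_eng)
epsilon_true = ln(1 + 0.297) = 0.260054
sigma_true * epsilon_true = 430.604 * 0.260054 = 112 MPa


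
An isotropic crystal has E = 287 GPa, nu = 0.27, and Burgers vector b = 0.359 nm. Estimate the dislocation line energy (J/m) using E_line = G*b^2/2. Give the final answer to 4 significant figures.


Step 1: G = E / (2*(1+nu))
G = 287 / (2*(1+0.27)) = 112.992 GPa = 1.12992e+11 Pa
Step 2: E_line = G*b^2/2
b = 0.359 nm = 3.59e-10 m
E_line = 0.5 * 1.12992e+11 * (3.59e-10)^2 = 7.281e-09 J/m


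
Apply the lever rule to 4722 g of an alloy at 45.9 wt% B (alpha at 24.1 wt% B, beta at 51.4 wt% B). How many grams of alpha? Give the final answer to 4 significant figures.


f_alpha = (C_beta - C0) / (C_beta - C_alpha)
f_alpha = (51.4 - 45.9) / (51.4 - 24.1) = 0.201465
m_alpha = f_alpha * m_total = 0.201465 * 4722 = 951.3 g


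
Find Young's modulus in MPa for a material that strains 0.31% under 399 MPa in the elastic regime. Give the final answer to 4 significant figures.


E = sigma / epsilon
epsilon = 0.31% = 3.1e-03
E = 399 / 3.1e-03
E = 128700 MPa


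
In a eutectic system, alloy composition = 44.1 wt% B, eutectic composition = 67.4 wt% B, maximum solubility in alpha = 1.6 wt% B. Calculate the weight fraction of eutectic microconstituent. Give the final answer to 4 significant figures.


f_primary = (C_e - C0) / (C_e - C_alpha_max)
f_primary = (67.4 - 44.1) / (67.4 - 1.6)
f_primary = 0.354103
f_eutectic = 1 - 0.354103 = 0.6459


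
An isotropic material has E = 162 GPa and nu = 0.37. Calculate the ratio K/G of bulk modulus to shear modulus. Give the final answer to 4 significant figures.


G = E / (2*(1+nu))
G = 162 / (2*(1+0.37)) = 59.1241 GPa
K = E / (3*(1-2*nu))
K = 162 / (3*(1-2*0.37)) = 207.692 GPa
K/G = 207.692 / 59.1241 = 3.513


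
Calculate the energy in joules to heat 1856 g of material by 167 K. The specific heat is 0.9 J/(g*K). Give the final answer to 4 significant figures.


Q = m * cp * dT
Q = 1856 * 0.9 * 167
Q = 279000 J


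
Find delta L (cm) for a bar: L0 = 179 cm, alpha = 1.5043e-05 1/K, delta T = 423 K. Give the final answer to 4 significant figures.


dL = L0 * alpha * dT
dL = 179 * 1.5043e-05 * 423
dL = 1.139 cm


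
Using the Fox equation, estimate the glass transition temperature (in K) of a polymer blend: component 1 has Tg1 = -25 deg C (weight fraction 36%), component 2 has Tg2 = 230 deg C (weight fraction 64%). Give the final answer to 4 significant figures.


1/Tg = w1/Tg1 + w2/Tg2 (in Kelvin)
Tg1 = 248.15 K, Tg2 = 503.15 K
1/Tg = 0.36/248.15 + 0.64/503.15
Tg = 367.3 K


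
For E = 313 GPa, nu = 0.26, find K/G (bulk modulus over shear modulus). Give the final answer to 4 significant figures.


G = E / (2*(1+nu))
G = 313 / (2*(1+0.26)) = 124.206 GPa
K = E / (3*(1-2*nu))
K = 313 / (3*(1-2*0.26)) = 217.361 GPa
K/G = 217.361 / 124.206 = 1.75


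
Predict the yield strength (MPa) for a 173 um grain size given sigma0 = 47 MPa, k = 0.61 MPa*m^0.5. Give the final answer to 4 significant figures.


sigma_y = sigma0 + k / sqrt(d)
d = 173 um = 1.73e-04 m
sigma_y = 47 + 0.61 / sqrt(1.73e-04)
sigma_y = 93.38 MPa


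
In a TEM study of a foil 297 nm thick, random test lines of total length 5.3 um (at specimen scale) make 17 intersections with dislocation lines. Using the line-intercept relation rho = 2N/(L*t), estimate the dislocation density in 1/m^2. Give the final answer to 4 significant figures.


rho = 2N / (L * t)
L = 5.3 um = 5.3e-06 m, t = 297 nm = 2.97e-07 m
rho = 2 * 17 / (5.3e-06 * 2.97e-07)
rho = 2.16e+13 1/m^2


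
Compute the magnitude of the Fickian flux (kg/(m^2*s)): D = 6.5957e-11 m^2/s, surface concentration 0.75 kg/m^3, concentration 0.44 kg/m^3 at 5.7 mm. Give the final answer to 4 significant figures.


J = -D * (dC/dx) = D * (C1 - C2) / dx
J = 6.5957e-11 * (0.75 - 0.44) / 5.7e-03
J = 3.587e-09 kg/(m^2*s)


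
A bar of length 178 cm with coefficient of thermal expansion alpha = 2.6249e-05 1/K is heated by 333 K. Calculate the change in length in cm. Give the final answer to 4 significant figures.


dL = L0 * alpha * dT
dL = 178 * 2.6249e-05 * 333
dL = 1.556 cm


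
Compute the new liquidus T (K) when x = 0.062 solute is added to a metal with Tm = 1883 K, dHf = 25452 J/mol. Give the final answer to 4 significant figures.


dT = R*Tm^2*x / dHf
dT = 8.314 * 1883^2 * 0.062 / 25452
dT = 71.8093 K
T_new = 1883 - 71.8093 = 1811 K
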